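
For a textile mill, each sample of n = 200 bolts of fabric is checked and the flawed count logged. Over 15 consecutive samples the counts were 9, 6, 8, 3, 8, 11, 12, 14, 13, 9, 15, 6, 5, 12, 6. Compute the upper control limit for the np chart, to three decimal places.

p̄ = Σdᵢ / (k·n) = 137 / (15 × 200) = 0.04567
UCL = np̄ + 3·√(np̄(1−p̄)) = 9.1333 + 3 × √(9.1333×0.95433) = 9.1333 + 3 × 2.9523 = 17.9903

17.990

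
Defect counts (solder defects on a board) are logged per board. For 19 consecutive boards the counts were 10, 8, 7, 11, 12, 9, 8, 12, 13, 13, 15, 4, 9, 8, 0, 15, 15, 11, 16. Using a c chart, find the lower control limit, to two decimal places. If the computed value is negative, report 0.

c̄ = (10 + 8 + 7 + 11 + 12 + 9 + 8 + 12 + 13 + 13 + 15 + 4 + 9 + 8 + 0 + 15 + 15 + 11 + 16) / 19 = 196 / 19 = 10.3158
LCL = c̄ − 3√c̄ = 10.3158 − 3 × 3.2118 = 0.6803

0.68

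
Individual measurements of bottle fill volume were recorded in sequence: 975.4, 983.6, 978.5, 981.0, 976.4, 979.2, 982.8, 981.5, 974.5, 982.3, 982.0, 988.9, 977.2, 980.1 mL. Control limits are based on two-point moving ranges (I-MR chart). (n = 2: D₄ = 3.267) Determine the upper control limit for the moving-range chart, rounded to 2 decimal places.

Moving ranges: 8.2, 5.1, 2.5, 4.6, 2.8, 3.6, 1.3, 7.0, 7.8, 0.3, 6.9, 11.7, 2.9; M̄R̄ = 64.7000 / 13 = 4.9769
UCL_MR = D₄·M̄R̄ = 3.267 × 4.9769 = 16.2596

16.26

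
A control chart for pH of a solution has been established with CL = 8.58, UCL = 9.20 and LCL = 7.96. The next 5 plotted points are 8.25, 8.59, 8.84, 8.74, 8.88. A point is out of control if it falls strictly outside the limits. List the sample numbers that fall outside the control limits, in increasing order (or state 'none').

none

All 5 points lie within [7.96, 9.20].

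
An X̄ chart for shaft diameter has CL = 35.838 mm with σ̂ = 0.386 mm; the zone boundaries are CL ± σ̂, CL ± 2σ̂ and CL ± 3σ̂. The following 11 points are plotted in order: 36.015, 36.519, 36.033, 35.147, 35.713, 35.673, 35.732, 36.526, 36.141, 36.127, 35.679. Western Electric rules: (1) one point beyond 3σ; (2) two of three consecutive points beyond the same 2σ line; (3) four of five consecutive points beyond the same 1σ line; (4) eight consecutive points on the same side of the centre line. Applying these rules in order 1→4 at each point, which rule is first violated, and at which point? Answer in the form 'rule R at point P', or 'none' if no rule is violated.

Zone of each point (C = within 1σ̂, B = 1σ̂–2σ̂, A = 2σ̂–3σ̂, * = beyond 3σ̂; sign = side of CL): 1:+C, 2:+B, 3:+C, 4:-B, 5:-C, 6:-C, 7:-C, 8:+B, 9:+C, 10:+C, 11:-C
No rule fires across all 11 points.

none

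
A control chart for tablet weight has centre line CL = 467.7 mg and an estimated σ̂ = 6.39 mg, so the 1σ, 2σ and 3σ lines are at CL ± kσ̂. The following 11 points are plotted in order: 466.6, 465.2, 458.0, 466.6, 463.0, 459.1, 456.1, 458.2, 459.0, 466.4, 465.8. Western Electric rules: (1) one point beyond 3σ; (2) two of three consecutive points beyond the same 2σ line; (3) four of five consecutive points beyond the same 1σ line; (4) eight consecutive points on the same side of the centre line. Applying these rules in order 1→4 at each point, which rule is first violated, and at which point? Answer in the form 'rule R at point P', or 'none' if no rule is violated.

Zone of each point (C = within 1σ̂, B = 1σ̂–2σ̂, A = 2σ̂–3σ̂, * = beyond 3σ̂; sign = side of CL): 1:-C, 2:-C, 3:-B, 4:-C, 5:-C, 6:-B, 7:-B, 8:-B, 9:-B, 10:-C, 11:-C
Rule 4 (eight consecutive points on the same side of the centre line) is satisfied at point 8.

rule 4 at point 8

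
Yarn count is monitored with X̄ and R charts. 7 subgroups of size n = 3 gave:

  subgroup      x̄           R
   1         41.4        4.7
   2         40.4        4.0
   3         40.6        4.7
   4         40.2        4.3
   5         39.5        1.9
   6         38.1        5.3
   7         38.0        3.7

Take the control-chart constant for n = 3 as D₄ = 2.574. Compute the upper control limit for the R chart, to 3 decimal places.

R̄ = (4.7 + 4.0 + 4.7 + 4.3 + 1.9 + 5.3 + 3.7) / 7 = 28.6000 / 7 = 4.0857
UCL_R = D₄·R̄ = 2.574 × 4.0857 = 10.5166

10.517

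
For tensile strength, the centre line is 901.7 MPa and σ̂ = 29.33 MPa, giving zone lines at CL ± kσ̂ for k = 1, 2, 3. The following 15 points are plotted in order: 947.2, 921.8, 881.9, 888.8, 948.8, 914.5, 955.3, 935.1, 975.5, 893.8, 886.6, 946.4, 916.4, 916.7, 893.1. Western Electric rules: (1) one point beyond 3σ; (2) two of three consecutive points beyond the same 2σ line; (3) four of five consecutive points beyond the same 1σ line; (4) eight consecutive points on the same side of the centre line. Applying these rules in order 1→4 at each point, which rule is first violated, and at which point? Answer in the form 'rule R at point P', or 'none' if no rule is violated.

Zone of each point (C = within 1σ̂, B = 1σ̂–2σ̂, A = 2σ̂–3σ̂, * = beyond 3σ̂; sign = side of CL): 1:+B, 2:+C, 3:-C, 4:-C, 5:+B, 6:+C, 7:+B, 8:+B, 9:+A, 10:-C, 11:-C, 12:+B, 13:+C, 14:+C, 15:-C
Rule 3 (four of five consecutive points beyond the same 1σ limit) is satisfied at point 9.

rule 3 at point 9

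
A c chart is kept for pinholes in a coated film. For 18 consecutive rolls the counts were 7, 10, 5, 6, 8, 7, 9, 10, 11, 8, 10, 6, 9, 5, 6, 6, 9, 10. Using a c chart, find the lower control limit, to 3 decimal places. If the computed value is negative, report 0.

c̄ = (7 + 10 + 5 + 6 + 8 + 7 + 9 + 10 + 11 + 8 + 10 + 6 + 9 + 5 + 6 + 6 + 9 + 10) / 18 = 142 / 18 = 7.8889
LCL = c̄ − 3√c̄ = 7.8889 − 3 × 2.8087 = -0.5373 → 0 (cannot be negative)

0.000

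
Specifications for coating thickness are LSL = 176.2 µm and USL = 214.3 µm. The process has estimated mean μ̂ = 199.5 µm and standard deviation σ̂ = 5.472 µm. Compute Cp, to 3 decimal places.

Cp = (USL − LSL) / (6σ̂) = (214.3 − 176.2) / (6 × 5.472) = 38.1000 / 32.8320 = 1.1605

1.160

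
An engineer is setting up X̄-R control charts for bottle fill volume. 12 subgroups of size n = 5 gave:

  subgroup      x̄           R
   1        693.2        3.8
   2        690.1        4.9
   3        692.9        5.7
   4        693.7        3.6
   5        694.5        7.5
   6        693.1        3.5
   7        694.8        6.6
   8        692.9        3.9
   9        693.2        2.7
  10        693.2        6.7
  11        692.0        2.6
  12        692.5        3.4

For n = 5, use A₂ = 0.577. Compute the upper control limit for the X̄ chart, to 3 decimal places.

X̄̄ = (693.2 + 690.1 + 692.9 + 693.7 + 694.5 + 693.1 + 694.8 + 692.9 + 693.2 + 693.2 + 692.0 + 692.5) / 12 = 8316.1000 / 12 = 693.0083
R̄ = (3.8 + 4.9 + 5.7 + 3.6 + 7.5 + 3.5 + 6.6 + 3.9 + 2.7 + 6.7 + 2.6 + 3.4) / 12 = 54.9000 / 12 = 4.5750
UCL = X̄̄ + A₂·R̄ = 693.0083 + 0.577 × 4.5750 = 695.6481

695.648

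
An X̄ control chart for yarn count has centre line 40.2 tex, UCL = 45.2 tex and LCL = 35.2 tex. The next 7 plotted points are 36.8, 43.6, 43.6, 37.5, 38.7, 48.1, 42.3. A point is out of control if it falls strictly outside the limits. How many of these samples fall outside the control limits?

Compare each point to [35.2, 45.2]: sample 6 = 48.1 > UCL.

1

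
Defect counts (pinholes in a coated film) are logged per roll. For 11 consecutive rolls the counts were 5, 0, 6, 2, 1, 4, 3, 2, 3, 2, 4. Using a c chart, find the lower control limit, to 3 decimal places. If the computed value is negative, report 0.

c̄ = (5 + 0 + 6 + 2 + 1 + 4 + 3 + 2 + 3 + 2 + 4) / 11 = 32 / 11 = 2.9091
LCL = c̄ − 3√c̄ = 2.9091 − 3 × 1.7056 = -2.2077 → 0 (cannot be negative)

0.000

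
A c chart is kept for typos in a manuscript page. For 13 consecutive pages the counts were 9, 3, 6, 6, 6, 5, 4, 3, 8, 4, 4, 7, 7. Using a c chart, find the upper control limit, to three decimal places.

c̄ = (9 + 3 + 6 + 6 + 6 + 5 + 4 + 3 + 8 + 4 + 4 + 7 + 7) / 13 = 72 / 13 = 5.5385
UCL = c̄ + 3√c̄ = 5.5385 + 3 × √5.5385 = 5.5385 + 3 × 2.3534 = 12.5986

12.599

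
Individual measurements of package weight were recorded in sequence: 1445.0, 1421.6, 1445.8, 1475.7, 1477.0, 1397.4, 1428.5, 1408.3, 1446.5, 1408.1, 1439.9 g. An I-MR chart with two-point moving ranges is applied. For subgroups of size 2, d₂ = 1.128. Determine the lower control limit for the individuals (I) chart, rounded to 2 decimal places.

X̄ = (1445.0 + 1421.6 + 1445.8 + 1475.7 + 1477.0 + 1397.4 + 1428.5 + 1408.3 + 1446.5 + 1408.1 + 1439.9) / 11 = 1435.8000
Moving ranges: 23.4, 24.2, 29.9, 1.3, 79.6, 31.1, 20.2, 38.2, 38.4, 31.8; M̄R̄ = 318.1000 / 10 = 31.8100
LCL = X̄ − 3·M̄R̄/d₂ = 1435.8000 − 3 × 31.8100 / 1.128 = 1351.1989

1351.20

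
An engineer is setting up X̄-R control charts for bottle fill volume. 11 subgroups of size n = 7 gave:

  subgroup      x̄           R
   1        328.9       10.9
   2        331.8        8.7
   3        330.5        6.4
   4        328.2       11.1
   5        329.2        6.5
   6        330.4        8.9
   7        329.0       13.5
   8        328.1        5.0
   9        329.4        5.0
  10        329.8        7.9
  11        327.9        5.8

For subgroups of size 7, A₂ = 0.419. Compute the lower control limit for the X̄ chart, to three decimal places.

325.965

X̄̄ = (328.9 + 331.8 + 330.5 + 328.2 + 329.2 + 330.4 + 329.0 + 328.1 + 329.4 + 329.8 + 327.9) / 11 = 3623.2000 / 11 = 329.3818
R̄ = (10.9 + 8.7 + 6.4 + 11.1 + 6.5 + 8.9 + 13.5 + 5.0 + 5.0 + 7.9 + 5.8) / 11 = 89.7000 / 11 = 8.1545
LCL = X̄̄ − A₂·R̄ = 329.3818 − 0.419 × 8.1545 = 325.9651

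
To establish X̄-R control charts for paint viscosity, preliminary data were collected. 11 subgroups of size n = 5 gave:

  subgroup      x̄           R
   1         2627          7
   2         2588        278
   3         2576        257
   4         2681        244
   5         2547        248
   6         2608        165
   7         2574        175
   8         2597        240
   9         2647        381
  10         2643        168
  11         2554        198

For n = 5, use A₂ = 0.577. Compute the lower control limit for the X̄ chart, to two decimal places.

X̄̄ = (2627 + 2588 + 2576 + 2681 + 2547 + 2608 + 2574 + 2597 + 2647 + 2643 + 2554) / 11 = 28642.0000 / 11 = 2603.8182
R̄ = (7 + 278 + 257 + 244 + 248 + 165 + 175 + 240 + 381 + 168 + 198) / 11 = 2361.0000 / 11 = 214.6364
LCL = X̄̄ − A₂·R̄ = 2603.8182 − 0.577 × 214.6364 = 2479.9730

2479.97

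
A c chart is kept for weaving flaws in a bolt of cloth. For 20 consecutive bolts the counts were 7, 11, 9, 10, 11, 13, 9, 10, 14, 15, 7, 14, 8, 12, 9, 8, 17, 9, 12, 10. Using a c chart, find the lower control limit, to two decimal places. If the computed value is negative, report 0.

0.91

c̄ = (7 + 11 + 9 + 10 + 11 + 13 + 9 + 10 + 14 + 15 + 7 + 14 + 8 + 12 + 9 + 8 + 17 + 9 + 12 + 10) / 20 = 215 / 20 = 10.7500
LCL = c̄ − 3√c̄ = 10.7500 − 3 × 3.2787 = 0.9138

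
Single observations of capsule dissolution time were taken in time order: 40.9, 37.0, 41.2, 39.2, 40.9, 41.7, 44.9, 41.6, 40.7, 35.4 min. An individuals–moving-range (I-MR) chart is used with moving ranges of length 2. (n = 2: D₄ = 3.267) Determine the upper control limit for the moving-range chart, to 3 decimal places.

9.184

Moving ranges: 3.9, 4.2, 2.0, 1.7, 0.8, 3.2, 3.3, 0.9, 5.3; M̄R̄ = 25.3000 / 9 = 2.8111
UCL_MR = D₄·M̄R̄ = 3.267 × 2.8111 = 9.1839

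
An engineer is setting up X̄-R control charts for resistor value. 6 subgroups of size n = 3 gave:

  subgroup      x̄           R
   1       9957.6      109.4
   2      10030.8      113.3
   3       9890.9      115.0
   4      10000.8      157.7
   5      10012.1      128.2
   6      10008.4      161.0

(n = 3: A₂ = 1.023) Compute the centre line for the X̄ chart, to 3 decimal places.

X̄̄ = (9957.6 + 10030.8 + 9890.9 + 10000.8 + 10012.1 + 10008.4) / 6 = 59900.6000 / 6 = 9983.4333
CL = X̄̄ = 9983.4333

9983.433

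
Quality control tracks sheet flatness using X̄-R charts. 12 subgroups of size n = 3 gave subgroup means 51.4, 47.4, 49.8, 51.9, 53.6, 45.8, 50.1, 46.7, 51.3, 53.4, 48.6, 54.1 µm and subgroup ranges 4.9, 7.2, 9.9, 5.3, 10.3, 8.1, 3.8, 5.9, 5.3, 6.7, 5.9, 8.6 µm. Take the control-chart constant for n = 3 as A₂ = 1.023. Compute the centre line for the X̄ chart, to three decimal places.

X̄̄ = (51.4 + 47.4 + 49.8 + 51.9 + 53.6 + 45.8 + 50.1 + 46.7 + 51.3 + 53.4 + 48.6 + 54.1) / 12 = 604.1000 / 12 = 50.3417
CL = X̄̄ = 50.3417

50.342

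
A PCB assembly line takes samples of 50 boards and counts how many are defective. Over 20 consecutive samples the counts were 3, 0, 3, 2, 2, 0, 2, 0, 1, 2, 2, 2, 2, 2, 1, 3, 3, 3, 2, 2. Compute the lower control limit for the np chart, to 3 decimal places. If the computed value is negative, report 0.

p̄ = Σdᵢ / (k·n) = 37 / (20 × 50) = 0.03700
LCL = np̄ − 3·√(np̄(1−p̄)) = 1.8500 − 3 × 1.3347 = -2.1542 → 0 (negative, so LCL = 0)

0.000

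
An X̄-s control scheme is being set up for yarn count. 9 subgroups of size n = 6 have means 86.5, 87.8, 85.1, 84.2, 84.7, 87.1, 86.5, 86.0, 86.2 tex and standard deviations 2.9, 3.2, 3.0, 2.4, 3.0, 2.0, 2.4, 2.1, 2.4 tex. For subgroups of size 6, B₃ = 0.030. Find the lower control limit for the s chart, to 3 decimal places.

0.078

s̄ = (2.9 + 3.2 + 3.0 + 2.4 + 3.0 + 2.0 + 2.4 + 2.1 + 2.4) / 9 = 2.6000
LCL_s = B₃·s̄ = 0.030 × 2.6000 = 0.0780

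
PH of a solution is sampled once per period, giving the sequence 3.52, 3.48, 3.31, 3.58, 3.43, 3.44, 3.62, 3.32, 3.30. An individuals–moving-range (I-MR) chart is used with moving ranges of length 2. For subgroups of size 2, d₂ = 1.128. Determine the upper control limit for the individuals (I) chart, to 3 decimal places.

3.823

X̄ = (3.52 + 3.48 + 3.31 + 3.58 + 3.43 + 3.44 + 3.62 + 3.32 + 3.30) / 9 = 3.4444
Moving ranges: 0.04, 0.17, 0.27, 0.15, 0.01, 0.18, 0.30, 0.02; M̄R̄ = 1.1400 / 8 = 0.1425
UCL = X̄ + 3·M̄R̄/d₂ = 3.4444 + 3 × 0.1425 / 1.128 = 3.8234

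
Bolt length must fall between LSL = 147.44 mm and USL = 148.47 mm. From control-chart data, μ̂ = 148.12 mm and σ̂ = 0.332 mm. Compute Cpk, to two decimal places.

Cpu = (USL − μ̂) / (3σ̂) = (148.47 − 148.12) / (3 × 0.332) = 0.3514; Cpl = (μ̂ − LSL) / (3σ̂) = (148.12 − 147.44) / (3 × 0.332) = 0.6827; Cpk = min(Cpu, Cpl) = 0.3514

0.35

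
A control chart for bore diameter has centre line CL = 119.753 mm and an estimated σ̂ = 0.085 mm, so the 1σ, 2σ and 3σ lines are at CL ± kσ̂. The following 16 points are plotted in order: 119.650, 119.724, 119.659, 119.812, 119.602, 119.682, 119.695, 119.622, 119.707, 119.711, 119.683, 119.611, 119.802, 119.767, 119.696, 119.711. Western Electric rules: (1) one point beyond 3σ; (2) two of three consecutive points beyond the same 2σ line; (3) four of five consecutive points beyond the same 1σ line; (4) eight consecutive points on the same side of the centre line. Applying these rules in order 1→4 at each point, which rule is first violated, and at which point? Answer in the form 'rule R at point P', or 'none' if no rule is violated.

rule 4 at point 12

Zone of each point (C = within 1σ̂, B = 1σ̂–2σ̂, A = 2σ̂–3σ̂, * = beyond 3σ̂; sign = side of CL): 1:-B, 2:-C, 3:-B, 4:+C, 5:-B, 6:-C, 7:-C, 8:-B, 9:-C, 10:-C, 11:-C, 12:-B, 13:+C, 14:+C, 15:-C, 16:-C
Rule 4 (eight consecutive points on the same side of the centre line) is satisfied at point 12.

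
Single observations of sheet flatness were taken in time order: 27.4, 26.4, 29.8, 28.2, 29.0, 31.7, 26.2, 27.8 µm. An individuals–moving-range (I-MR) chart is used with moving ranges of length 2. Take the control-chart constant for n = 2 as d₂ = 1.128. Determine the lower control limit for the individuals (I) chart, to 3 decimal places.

22.006

X̄ = (27.4 + 26.4 + 29.8 + 28.2 + 29.0 + 31.7 + 26.2 + 27.8) / 8 = 28.3125
Moving ranges: 1.0, 3.4, 1.6, 0.8, 2.7, 5.5, 1.6; M̄R̄ = 16.6000 / 7 = 2.3714
LCL = X̄ − 3·M̄R̄/d₂ = 28.3125 − 3 × 2.3714 / 1.128 = 22.0055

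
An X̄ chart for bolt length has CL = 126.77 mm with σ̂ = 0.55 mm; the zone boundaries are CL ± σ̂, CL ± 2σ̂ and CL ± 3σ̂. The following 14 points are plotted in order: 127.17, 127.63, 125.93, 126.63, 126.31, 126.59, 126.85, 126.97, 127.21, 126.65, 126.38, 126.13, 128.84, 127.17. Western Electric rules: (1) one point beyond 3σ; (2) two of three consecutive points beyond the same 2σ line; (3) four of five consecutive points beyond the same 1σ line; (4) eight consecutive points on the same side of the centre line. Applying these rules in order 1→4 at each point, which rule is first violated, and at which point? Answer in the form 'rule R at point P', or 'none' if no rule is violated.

Zone of each point (C = within 1σ̂, B = 1σ̂–2σ̂, A = 2σ̂–3σ̂, * = beyond 3σ̂; sign = side of CL): 1:+C, 2:+B, 3:-B, 4:-C, 5:-C, 6:-C, 7:+C, 8:+C, 9:+C, 10:-C, 11:-C, 12:-B, 13:+*, 14:+C
Rule 1 (one point beyond the 3σ limits) is satisfied at point 13.

rule 1 at point 13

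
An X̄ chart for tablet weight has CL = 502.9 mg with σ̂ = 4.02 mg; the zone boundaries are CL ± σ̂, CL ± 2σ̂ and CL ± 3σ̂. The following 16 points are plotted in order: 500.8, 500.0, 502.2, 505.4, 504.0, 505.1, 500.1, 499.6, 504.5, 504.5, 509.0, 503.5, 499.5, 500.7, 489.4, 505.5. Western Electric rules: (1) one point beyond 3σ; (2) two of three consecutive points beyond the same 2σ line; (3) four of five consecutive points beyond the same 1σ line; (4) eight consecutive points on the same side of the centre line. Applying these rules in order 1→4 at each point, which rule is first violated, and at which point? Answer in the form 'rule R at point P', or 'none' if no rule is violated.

rule 1 at point 15

Zone of each point (C = within 1σ̂, B = 1σ̂–2σ̂, A = 2σ̂–3σ̂, * = beyond 3σ̂; sign = side of CL): 1:-C, 2:-C, 3:-C, 4:+C, 5:+C, 6:+C, 7:-C, 8:-C, 9:+C, 10:+C, 11:+B, 12:+C, 13:-C, 14:-C, 15:-*, 16:+C
Rule 1 (one point beyond the 3σ limits) is satisfied at point 15.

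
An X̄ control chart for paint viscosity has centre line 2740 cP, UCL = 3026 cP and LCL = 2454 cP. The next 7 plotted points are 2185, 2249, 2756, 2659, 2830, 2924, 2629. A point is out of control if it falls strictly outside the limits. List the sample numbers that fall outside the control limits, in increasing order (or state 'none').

Compare each point to [2454, 3026]: sample 1 = 2185 < LCL; sample 2 = 2249 < LCL.

1, 2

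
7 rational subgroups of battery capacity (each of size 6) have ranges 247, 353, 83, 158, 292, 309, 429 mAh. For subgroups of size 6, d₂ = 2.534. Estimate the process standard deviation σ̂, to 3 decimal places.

R̄ = (247 + 353 + 83 + 158 + 292 + 309 + 429) / 7 = 267.2857
σ̂ = R̄ / d₂ = 267.2857 / 2.534 = 105.4798

105.480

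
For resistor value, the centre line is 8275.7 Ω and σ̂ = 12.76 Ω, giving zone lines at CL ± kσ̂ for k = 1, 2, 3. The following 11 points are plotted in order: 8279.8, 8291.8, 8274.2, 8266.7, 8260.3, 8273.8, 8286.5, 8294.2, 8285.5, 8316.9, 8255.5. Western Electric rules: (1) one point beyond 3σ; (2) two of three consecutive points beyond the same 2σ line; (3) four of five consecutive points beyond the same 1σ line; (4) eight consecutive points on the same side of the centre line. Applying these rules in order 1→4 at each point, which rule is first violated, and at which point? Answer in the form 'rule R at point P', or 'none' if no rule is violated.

Zone of each point (C = within 1σ̂, B = 1σ̂–2σ̂, A = 2σ̂–3σ̂, * = beyond 3σ̂; sign = side of CL): 1:+C, 2:+B, 3:-C, 4:-C, 5:-B, 6:-C, 7:+C, 8:+B, 9:+C, 10:+*, 11:-B
Rule 1 (one point beyond the 3σ limits) is satisfied at point 10.

rule 1 at point 10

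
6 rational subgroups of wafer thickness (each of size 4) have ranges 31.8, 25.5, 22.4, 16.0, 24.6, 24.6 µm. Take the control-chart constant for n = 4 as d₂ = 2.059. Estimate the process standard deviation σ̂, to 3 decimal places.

11.729

R̄ = (31.8 + 25.5 + 22.4 + 16.0 + 24.6 + 24.6) / 6 = 24.1500
σ̂ = R̄ / d₂ = 24.1500 / 2.059 = 11.7290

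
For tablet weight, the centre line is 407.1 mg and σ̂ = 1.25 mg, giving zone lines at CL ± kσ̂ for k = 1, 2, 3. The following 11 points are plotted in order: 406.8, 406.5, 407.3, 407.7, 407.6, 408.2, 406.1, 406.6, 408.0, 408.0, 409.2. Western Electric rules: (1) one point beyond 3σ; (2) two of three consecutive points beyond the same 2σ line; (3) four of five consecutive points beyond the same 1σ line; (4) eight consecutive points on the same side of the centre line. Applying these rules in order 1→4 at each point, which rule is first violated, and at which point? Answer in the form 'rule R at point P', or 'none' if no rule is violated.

none

Zone of each point (C = within 1σ̂, B = 1σ̂–2σ̂, A = 2σ̂–3σ̂, * = beyond 3σ̂; sign = side of CL): 1:-C, 2:-C, 3:+C, 4:+C, 5:+C, 6:+C, 7:-C, 8:-C, 9:+C, 10:+C, 11:+B
No rule fires across all 11 points.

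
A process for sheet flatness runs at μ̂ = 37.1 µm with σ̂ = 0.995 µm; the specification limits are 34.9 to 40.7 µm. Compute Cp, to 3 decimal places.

0.972

Cp = (USL − LSL) / (6σ̂) = (40.7 − 34.9) / (6 × 0.995) = 5.8000 / 5.9700 = 0.9715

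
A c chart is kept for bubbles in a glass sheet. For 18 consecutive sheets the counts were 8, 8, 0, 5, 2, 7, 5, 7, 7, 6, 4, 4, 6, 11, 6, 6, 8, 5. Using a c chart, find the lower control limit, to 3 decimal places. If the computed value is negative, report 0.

c̄ = (8 + 8 + 0 + 5 + 2 + 7 + 5 + 7 + 7 + 6 + 4 + 4 + 6 + 11 + 6 + 6 + 8 + 5) / 18 = 105 / 18 = 5.8333
LCL = c̄ − 3√c̄ = 5.8333 − 3 × 2.4152 = -1.4124 → 0 (cannot be negative)

0.000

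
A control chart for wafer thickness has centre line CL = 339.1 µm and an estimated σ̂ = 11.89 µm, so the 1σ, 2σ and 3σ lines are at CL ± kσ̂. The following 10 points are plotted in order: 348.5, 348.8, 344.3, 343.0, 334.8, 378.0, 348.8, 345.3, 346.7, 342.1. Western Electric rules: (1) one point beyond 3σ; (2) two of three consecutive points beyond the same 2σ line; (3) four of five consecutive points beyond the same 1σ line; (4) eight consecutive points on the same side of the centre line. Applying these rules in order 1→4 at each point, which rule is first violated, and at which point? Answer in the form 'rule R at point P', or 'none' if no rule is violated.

Zone of each point (C = within 1σ̂, B = 1σ̂–2σ̂, A = 2σ̂–3σ̂, * = beyond 3σ̂; sign = side of CL): 1:+C, 2:+C, 3:+C, 4:+C, 5:-C, 6:+*, 7:+C, 8:+C, 9:+C, 10:+C
Rule 1 (one point beyond the 3σ limits) is satisfied at point 6.

rule 1 at point 6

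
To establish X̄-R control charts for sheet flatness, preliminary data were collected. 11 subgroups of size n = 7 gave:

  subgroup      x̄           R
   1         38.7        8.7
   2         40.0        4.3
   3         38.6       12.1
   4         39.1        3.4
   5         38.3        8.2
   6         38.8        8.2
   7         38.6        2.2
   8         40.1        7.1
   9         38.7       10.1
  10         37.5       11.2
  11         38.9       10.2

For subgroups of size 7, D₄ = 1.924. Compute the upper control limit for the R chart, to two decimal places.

R̄ = (8.7 + 4.3 + 12.1 + 3.4 + 8.2 + 8.2 + 2.2 + 7.1 + 10.1 + 11.2 + 10.2) / 11 = 85.7000 / 11 = 7.7909
UCL_R = D₄·R̄ = 1.924 × 7.7909 = 14.9897

14.99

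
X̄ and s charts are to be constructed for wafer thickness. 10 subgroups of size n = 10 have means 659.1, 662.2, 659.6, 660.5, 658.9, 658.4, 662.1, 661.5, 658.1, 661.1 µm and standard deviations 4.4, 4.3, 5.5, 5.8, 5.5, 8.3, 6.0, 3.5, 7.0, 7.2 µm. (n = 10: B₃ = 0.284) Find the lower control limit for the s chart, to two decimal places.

1.63

s̄ = (4.4 + 4.3 + 5.5 + 5.8 + 5.5 + 8.3 + 6.0 + 3.5 + 7.0 + 7.2) / 10 = 5.7500
LCL_s = B₃·s̄ = 0.284 × 5.7500 = 1.6330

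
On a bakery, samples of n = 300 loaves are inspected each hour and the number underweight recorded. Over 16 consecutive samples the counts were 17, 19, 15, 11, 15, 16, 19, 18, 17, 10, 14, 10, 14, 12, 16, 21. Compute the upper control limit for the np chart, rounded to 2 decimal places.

26.66

p̄ = Σdᵢ / (k·n) = 244 / (16 × 300) = 0.05083
UCL = np̄ + 3·√(np̄(1−p̄)) = 15.2500 + 3 × √(15.2500×0.94917) = 15.2500 + 3 × 3.8046 = 26.6637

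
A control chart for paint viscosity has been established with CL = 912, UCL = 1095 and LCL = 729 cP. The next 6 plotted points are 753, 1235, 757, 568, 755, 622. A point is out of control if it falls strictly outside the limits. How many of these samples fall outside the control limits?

3

Compare each point to [729, 1095]: sample 2 = 1235 > UCL; sample 4 = 568 < LCL; sample 6 = 622 < LCL.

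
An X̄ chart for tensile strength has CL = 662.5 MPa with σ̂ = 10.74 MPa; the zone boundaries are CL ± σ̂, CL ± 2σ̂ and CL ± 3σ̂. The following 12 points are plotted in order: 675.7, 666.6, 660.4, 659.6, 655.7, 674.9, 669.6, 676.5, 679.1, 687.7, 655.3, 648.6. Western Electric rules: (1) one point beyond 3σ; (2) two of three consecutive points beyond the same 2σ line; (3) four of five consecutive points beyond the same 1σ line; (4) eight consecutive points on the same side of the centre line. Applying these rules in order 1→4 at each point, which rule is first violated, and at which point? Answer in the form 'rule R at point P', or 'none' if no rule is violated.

rule 3 at point 10

Zone of each point (C = within 1σ̂, B = 1σ̂–2σ̂, A = 2σ̂–3σ̂, * = beyond 3σ̂; sign = side of CL): 1:+B, 2:+C, 3:-C, 4:-C, 5:-C, 6:+B, 7:+C, 8:+B, 9:+B, 10:+A, 11:-C, 12:-B
Rule 3 (four of five consecutive points beyond the same 1σ limit) is satisfied at point 10.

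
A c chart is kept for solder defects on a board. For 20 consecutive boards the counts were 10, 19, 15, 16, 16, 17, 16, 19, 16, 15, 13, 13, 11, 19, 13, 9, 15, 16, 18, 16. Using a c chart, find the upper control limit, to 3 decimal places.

26.758

c̄ = (10 + 19 + 15 + 16 + 16 + 17 + 16 + 19 + 16 + 15 + 13 + 13 + 11 + 19 + 13 + 9 + 15 + 16 + 18 + 16) / 20 = 302 / 20 = 15.1000
UCL = c̄ + 3√c̄ = 15.1000 + 3 × √15.1000 = 15.1000 + 3 × 3.8859 = 26.7576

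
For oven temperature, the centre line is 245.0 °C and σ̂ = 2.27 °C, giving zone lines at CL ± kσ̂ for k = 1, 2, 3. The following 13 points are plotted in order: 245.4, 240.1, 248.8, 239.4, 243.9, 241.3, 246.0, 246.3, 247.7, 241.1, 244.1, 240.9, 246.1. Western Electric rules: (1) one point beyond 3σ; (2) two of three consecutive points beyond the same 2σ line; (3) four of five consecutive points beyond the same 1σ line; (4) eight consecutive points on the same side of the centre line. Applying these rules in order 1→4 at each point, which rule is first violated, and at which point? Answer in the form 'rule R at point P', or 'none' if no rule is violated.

rule 2 at point 4

Zone of each point (C = within 1σ̂, B = 1σ̂–2σ̂, A = 2σ̂–3σ̂, * = beyond 3σ̂; sign = side of CL): 1:+C, 2:-A, 3:+B, 4:-A, 5:-C, 6:-B, 7:+C, 8:+C, 9:+B, 10:-B, 11:-C, 12:-B, 13:+C
Rule 2 (two of three consecutive points beyond the same 2σ limit) is satisfied at point 4.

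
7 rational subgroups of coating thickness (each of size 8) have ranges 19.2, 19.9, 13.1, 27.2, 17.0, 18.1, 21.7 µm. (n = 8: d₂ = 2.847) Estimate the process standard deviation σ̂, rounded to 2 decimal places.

6.83

R̄ = (19.2 + 19.9 + 13.1 + 27.2 + 17.0 + 18.1 + 21.7) / 7 = 19.4571
σ̂ = R̄ / d₂ = 19.4571 / 2.847 = 6.8343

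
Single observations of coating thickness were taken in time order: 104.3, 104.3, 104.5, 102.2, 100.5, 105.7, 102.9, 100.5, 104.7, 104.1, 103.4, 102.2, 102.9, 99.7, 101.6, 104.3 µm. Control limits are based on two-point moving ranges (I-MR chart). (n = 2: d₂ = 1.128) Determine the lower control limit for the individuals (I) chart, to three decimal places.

X̄ = (104.3 + 104.3 + 104.5 + 102.2 + 100.5 + 105.7 + 102.9 + 100.5 + 104.7 + 104.1 + 103.4 + 102.2 + 102.9 + 99.7 + 101.6 + 104.3) / 16 = 102.9875
Moving ranges: 0.0, 0.2, 2.3, 1.7, 5.2, 2.8, 2.4, 4.2, 0.6, 0.7, 1.2, 0.7, 3.2, 1.9, 2.7; M̄R̄ = 29.8000 / 15 = 1.9867
LCL = X̄ − 3·M̄R̄/d₂ = 102.9875 − 3 × 1.9867 / 1.128 = 97.7038

97.704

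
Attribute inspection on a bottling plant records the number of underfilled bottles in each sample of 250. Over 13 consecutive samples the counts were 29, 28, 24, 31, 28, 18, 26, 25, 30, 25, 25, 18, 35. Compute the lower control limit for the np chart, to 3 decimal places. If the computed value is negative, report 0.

11.752

p̄ = Σdᵢ / (k·n) = 342 / (13 × 250) = 0.10523
LCL = np̄ − 3·√(np̄(1−p̄)) = 26.3077 − 3 × 4.8517 = 11.7525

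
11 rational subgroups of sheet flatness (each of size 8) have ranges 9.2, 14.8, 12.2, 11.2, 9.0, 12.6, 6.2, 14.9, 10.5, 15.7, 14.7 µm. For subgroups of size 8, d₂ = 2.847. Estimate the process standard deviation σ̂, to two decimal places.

4.18

R̄ = (9.2 + 14.8 + 12.2 + 11.2 + 9.0 + 12.6 + 6.2 + 14.9 + 10.5 + 15.7 + 14.7) / 11 = 11.9091
σ̂ = R̄ / d₂ = 11.9091 / 2.847 = 4.1830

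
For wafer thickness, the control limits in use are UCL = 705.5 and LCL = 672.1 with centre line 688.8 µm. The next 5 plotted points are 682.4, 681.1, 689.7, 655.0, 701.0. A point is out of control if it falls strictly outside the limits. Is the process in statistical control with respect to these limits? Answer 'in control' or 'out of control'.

Compare each point to [672.1, 705.5]: sample 4 = 655.0 < LCL.

out of control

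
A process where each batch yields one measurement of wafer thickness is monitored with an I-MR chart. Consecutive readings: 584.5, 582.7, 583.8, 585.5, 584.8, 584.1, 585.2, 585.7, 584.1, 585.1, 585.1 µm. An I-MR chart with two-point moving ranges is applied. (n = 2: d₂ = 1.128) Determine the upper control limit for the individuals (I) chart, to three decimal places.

587.313

X̄ = (584.5 + 582.7 + 583.8 + 585.5 + 584.8 + 584.1 + 585.2 + 585.7 + 584.1 + 585.1 + 585.1) / 11 = 584.6000
Moving ranges: 1.8, 1.1, 1.7, 0.7, 0.7, 1.1, 0.5, 1.6, 1.0, 0.0; M̄R̄ = 10.2000 / 10 = 1.0200
UCL = X̄ + 3·M̄R̄/d₂ = 584.6000 + 3 × 1.0200 / 1.128 = 587.3128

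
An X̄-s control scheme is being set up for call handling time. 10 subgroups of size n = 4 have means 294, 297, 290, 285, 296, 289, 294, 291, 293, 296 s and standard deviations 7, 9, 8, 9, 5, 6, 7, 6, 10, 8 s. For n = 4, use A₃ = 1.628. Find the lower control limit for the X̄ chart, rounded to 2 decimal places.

X̄̄ = (294 + 297 + 290 + 285 + 296 + 289 + 294 + 291 + 293 + 296) / 10 = 292.5000
s̄ = (7 + 9 + 8 + 9 + 5 + 6 + 7 + 6 + 10 + 8) / 10 = 7.5000
LCL = X̄̄ − A₃·s̄ = 292.5000 − 1.628 × 7.5000 = 280.2900

280.29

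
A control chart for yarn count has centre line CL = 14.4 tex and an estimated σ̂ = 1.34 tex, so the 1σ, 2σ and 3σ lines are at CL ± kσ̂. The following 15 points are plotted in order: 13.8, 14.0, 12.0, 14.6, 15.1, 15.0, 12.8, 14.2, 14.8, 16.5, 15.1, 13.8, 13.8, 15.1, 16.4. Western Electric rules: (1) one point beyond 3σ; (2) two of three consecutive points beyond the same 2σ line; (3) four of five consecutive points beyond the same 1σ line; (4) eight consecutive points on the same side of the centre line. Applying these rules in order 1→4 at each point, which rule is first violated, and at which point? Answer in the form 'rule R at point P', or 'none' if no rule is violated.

none

Zone of each point (C = within 1σ̂, B = 1σ̂–2σ̂, A = 2σ̂–3σ̂, * = beyond 3σ̂; sign = side of CL): 1:-C, 2:-C, 3:-B, 4:+C, 5:+C, 6:+C, 7:-B, 8:-C, 9:+C, 10:+B, 11:+C, 12:-C, 13:-C, 14:+C, 15:+B
No rule fires across all 15 points.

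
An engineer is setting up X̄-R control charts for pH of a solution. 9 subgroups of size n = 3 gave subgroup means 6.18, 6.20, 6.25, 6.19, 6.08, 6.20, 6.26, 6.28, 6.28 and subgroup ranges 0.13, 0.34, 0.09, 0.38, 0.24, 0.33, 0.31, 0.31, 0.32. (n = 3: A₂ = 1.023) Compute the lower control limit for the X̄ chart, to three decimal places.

X̄̄ = (6.18 + 6.20 + 6.25 + 6.19 + 6.08 + 6.20 + 6.26 + 6.28 + 6.28) / 9 = 55.9200 / 9 = 6.2133
R̄ = (0.13 + 0.34 + 0.09 + 0.38 + 0.24 + 0.33 + 0.31 + 0.31 + 0.32) / 9 = 2.4500 / 9 = 0.2722
LCL = X̄̄ − A₂·R̄ = 6.2133 − 1.023 × 0.2722 = 5.9349

5.935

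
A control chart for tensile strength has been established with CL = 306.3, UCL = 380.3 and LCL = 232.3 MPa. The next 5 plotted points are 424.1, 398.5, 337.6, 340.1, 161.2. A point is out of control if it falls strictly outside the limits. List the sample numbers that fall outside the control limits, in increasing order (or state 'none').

Compare each point to [232.3, 380.3]: sample 1 = 424.1 > UCL; sample 2 = 398.5 > UCL; sample 5 = 161.2 < LCL.

1, 2, 5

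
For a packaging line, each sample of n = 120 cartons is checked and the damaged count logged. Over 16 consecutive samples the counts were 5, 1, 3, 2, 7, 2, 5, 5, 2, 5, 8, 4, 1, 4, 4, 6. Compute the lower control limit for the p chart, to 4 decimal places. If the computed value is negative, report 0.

p̄ = Σdᵢ / (k·n) = 64 / (16 × 120) = 0.03333
LCL = p̄ − 3·√(p̄(1−p̄)/n) = 0.03333 − 3 × 0.01639 = -0.01583 → 0 (negative, so LCL = 0)

0.0000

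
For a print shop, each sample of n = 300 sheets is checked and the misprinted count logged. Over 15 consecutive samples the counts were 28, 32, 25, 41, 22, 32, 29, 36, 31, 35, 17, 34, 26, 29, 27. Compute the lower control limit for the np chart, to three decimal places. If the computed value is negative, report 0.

14.104

p̄ = Σdᵢ / (k·n) = 444 / (15 × 300) = 0.09867
LCL = np̄ − 3·√(np̄(1−p̄)) = 29.6000 − 3 × 5.1652 = 14.1043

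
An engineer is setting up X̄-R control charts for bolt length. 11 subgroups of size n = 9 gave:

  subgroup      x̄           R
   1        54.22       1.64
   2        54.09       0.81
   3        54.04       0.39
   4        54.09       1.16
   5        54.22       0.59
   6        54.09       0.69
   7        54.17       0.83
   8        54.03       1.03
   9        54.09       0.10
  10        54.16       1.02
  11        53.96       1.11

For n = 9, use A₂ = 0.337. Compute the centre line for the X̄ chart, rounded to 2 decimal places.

X̄̄ = (54.22 + 54.09 + 54.04 + 54.09 + 54.22 + 54.09 + 54.17 + 54.03 + 54.09 + 54.16 + 53.96) / 11 = 595.1600 / 11 = 54.1055
CL = X̄̄ = 54.1055

54.11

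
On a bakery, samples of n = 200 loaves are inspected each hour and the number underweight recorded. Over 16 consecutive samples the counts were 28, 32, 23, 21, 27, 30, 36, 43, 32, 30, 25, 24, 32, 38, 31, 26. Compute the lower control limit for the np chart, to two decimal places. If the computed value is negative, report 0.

14.75

p̄ = Σdᵢ / (k·n) = 478 / (16 × 200) = 0.14938
LCL = np̄ − 3·√(np̄(1−p̄)) = 29.8750 − 3 × 5.0411 = 14.7518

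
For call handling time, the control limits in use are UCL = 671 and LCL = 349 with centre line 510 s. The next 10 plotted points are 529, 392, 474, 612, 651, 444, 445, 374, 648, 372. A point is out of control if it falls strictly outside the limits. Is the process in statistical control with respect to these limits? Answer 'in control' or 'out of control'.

in control

All 10 points lie within [349, 671].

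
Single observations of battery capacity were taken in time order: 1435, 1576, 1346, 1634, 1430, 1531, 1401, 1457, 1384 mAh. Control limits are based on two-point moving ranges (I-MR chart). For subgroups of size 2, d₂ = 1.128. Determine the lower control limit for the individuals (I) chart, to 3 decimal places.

1059.418

X̄ = (1435 + 1576 + 1346 + 1634 + 1430 + 1531 + 1401 + 1457 + 1384) / 9 = 1466.0000
Moving ranges: 141, 230, 288, 204, 101, 130, 56, 73; M̄R̄ = 1223.0000 / 8 = 152.8750
LCL = X̄ − 3·M̄R̄/d₂ = 1466.0000 − 3 × 152.8750 / 1.128 = 1059.4176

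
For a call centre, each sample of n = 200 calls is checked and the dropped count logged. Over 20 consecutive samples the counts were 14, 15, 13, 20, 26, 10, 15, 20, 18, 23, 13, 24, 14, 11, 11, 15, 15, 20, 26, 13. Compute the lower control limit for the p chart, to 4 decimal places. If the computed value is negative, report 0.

p̄ = Σdᵢ / (k·n) = 336 / (20 × 200) = 0.08400
LCL = p̄ − 3·√(p̄(1−p̄)/n) = 0.08400 − 3 × 0.01961 = 0.02516

0.0252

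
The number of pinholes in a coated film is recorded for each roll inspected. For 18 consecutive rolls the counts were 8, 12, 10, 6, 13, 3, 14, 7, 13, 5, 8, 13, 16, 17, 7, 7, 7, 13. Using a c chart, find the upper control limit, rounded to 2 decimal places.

19.40

c̄ = (8 + 12 + 10 + 6 + 13 + 3 + 14 + 7 + 13 + 5 + 8 + 13 + 16 + 17 + 7 + 7 + 7 + 13) / 18 = 179 / 18 = 9.9444
UCL = c̄ + 3√c̄ = 9.9444 + 3 × √9.9444 = 9.9444 + 3 × 3.1535 = 19.4049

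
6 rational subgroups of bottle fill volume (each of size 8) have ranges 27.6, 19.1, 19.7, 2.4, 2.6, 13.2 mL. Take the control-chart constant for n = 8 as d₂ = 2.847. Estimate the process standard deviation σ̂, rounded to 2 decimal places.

R̄ = (27.6 + 19.1 + 19.7 + 2.4 + 2.6 + 13.2) / 6 = 14.1000
σ̂ = R̄ / d₂ = 14.1000 / 2.847 = 4.9526

4.95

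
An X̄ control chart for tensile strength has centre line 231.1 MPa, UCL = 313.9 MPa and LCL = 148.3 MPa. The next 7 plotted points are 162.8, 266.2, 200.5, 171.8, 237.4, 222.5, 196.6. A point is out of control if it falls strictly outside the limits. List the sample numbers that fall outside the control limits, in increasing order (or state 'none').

none

All 7 points lie within [148.3, 313.9].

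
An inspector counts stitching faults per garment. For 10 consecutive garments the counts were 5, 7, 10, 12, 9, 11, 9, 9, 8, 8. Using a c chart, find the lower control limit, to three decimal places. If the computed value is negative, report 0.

c̄ = (5 + 7 + 10 + 12 + 9 + 11 + 9 + 9 + 8 + 8) / 10 = 88 / 10 = 8.8000
LCL = c̄ − 3√c̄ = 8.8000 − 3 × 2.9665 = -0.0994 → 0 (cannot be negative)

0.000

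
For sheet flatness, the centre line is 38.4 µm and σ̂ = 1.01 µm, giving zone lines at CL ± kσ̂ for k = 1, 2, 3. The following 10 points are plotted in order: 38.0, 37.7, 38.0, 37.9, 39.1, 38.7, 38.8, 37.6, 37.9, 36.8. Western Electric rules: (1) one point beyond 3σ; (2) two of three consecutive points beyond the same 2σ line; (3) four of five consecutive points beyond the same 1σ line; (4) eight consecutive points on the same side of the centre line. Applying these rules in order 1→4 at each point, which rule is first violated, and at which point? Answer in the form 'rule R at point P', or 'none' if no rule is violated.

Zone of each point (C = within 1σ̂, B = 1σ̂–2σ̂, A = 2σ̂–3σ̂, * = beyond 3σ̂; sign = side of CL): 1:-C, 2:-C, 3:-C, 4:-C, 5:+C, 6:+C, 7:+C, 8:-C, 9:-C, 10:-B
No rule fires across all 10 points.

none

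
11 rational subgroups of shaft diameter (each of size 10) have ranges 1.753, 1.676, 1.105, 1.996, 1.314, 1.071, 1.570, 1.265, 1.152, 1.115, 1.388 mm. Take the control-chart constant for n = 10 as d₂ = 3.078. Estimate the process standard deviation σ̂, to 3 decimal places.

0.455

R̄ = (1.753 + 1.676 + 1.105 + 1.996 + 1.314 + 1.071 + 1.570 + 1.265 + 1.152 + 1.115 + 1.388) / 11 = 1.4005
σ̂ = R̄ / d₂ = 1.4005 / 3.078 = 0.4550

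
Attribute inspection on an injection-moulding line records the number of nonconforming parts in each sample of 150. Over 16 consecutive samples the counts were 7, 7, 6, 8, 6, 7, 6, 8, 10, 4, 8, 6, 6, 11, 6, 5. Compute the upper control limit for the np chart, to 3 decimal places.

p̄ = Σdᵢ / (k·n) = 111 / (16 × 150) = 0.04625
UCL = np̄ + 3·√(np̄(1−p̄)) = 6.9375 + 3 × √(6.9375×0.95375) = 6.9375 + 3 × 2.5723 = 14.6543

14.654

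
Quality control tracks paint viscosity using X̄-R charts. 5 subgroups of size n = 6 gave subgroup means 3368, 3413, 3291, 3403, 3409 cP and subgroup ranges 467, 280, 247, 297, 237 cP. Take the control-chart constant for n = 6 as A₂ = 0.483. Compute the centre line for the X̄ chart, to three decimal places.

3376.800

X̄̄ = (3368 + 3413 + 3291 + 3403 + 3409) / 5 = 16884.0000 / 5 = 3376.8000
CL = X̄̄ = 3376.8000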